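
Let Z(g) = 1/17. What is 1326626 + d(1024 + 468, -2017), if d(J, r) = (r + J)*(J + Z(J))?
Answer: 9236017/17 ≈ 5.4330e+5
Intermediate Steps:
Z(g) = 1/17
d(J, r) = (1/17 + J)*(J + r) (d(J, r) = (r + J)*(J + 1/17) = (J + r)*(1/17 + J) = (1/17 + J)*(J + r))
1326626 + d(1024 + 468, -2017) = 1326626 + ((1024 + 468)**2 + (1024 + 468)/17 + (1/17)*(-2017) + (1024 + 468)*(-2017)) = 1326626 + (1492**2 + (1/17)*1492 - 2017/17 + 1492*(-2017)) = 1326626 + (2226064 + 1492/17 - 2017/17 - 3009364) = 1326626 - 13316625/17 = 9236017/17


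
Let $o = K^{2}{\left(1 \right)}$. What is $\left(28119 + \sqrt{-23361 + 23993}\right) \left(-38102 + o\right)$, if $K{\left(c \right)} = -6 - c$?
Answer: $-1070012307 - 76106 \sqrt{158} \approx -1.071 \cdot 10^{9}$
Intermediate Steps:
$o = 49$ ($o = \left(-6 - 1\right)^{2} = \left(-7\right)^{2} = 49$)
$\left(28119 + \sqrt{-23361 + 23993}\right) \left(-38102 + o\right) = \left(28119 + \sqrt{-23361 + 23993}\right) \left(-38102 + 49\right) = \left(28119 + \sqrt{632}\right) \left(-38053\right) = \left(28119 + 2 \sqrt{158}\right) \left(-38053\right) = -1070012307 - 76106 \sqrt{158}$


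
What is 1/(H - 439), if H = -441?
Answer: -1/880 ≈ -0.0011364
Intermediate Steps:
1/(H - 439) = 1/(-441 - 439) = 1/(-880) = -1/880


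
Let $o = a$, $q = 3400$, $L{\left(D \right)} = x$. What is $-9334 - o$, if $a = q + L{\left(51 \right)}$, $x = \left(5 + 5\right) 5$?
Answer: $-12784$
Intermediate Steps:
$x = 50$ ($x = 10 \cdot 5 = 50$)
$L{\left(D \right)} = 50$
$a = 3450$ ($a = 3400 + 50 = 3450$)
$o = 3450$
$-9334 - o = -9334 - 3450 = -12784$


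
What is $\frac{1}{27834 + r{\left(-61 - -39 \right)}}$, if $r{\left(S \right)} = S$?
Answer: $\frac{1}{27812} \approx 3.5956 \cdot 10^{-5}$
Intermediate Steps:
$\frac{1}{27834 + r{\left(-61 - -39 \right)}} = \frac{1}{27834 - 22} = \frac{1}{27812}$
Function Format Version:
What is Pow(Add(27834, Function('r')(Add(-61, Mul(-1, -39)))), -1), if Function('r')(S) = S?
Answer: Rational(1, 27812) ≈ 3.5956e-5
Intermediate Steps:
Pow(Add(27834, Function('r')(Add(-61, Mul(-1, -39)))), -1) = Pow(Add(27834, Add(-61, Mul(-1, -39))), -1) = Pow(Add(27834, Add(-61, 39)), -1) = Pow(Add(27834, -22), -1) = Pow(27812, -1) = Rational(1, 27812)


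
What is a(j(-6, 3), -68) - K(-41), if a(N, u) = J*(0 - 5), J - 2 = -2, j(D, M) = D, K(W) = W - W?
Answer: 0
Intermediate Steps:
K(W) = 0
J = 0 (J = 2 - 2 = 0)
a(N, u) = 0 (a(N, u) = 0*(0 - 5) = 0*(-5) = 0)
a(j(-6, 3), -68) - K(-41) = 0 - 1*0 = 0 + 0 = 0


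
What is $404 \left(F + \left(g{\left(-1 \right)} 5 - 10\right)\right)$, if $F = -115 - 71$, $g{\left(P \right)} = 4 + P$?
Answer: $-73124$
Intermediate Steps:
$F = -186$ ($F = -115 - 71 = -186$)
$404 \left(F + \left(g{\left(-1 \right)} 5 - 10\right)\right) = 404 \left(-186 - \left(10 - \left(4 - 1\right) 5\right)\right) = 404 \left(-186 + \left(3 \cdot 5 - 10\right)\right) = 404 \left(-186 + \left(15 - 10\right)\right) = 404 \left(-186 + 5\right) = 404 \left(-181\right) = -73124$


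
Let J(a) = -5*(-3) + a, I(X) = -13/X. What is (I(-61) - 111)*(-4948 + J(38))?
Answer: 33080410/61 ≈ 5.4230e+5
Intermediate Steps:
J(a) = 15 + a
(I(-61) - 111)*(-4948 + J(38)) = (-13/(-61) - 111)*(-4948 + (15 + 38)) = (-13*(-1/61) - 111)*(-4948 + 53) = (13/61 - 111)*(-4895) = -6758/61*(-4895) = 33080410/61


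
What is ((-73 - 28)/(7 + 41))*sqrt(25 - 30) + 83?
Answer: 83 - 101*I*sqrt(5)/48 ≈ 83.0 - 4.7051*I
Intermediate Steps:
((-73 - 28)/(7 + 41))*sqrt(25 - 30) + 83 = (-101/48)*sqrt(-5) + 83 = (-101*1/48)*(I*sqrt(5)) + 83 = -101*I*sqrt(5)/48 + 83 = 83 - 101*I*sqrt(5)/48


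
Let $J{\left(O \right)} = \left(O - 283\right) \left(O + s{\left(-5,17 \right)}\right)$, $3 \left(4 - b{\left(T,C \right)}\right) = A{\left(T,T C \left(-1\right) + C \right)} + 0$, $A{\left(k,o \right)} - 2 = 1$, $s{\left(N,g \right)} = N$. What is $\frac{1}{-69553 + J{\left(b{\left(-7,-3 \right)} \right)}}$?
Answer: $- \frac{1}{68993} \approx -1.4494 \cdot 10^{-5}$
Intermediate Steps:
$A{\left(k,o \right)} = 3$ ($A{\left(k,o \right)} = 2 + 1 = 3$)
$b{\left(T,C \right)} = 3$ ($b{\left(T,C \right)} = 4 - \frac{3 + 0}{3} = 4 - 1 = 3$)
$J{\left(O \right)} = \left(-283 + O\right) \left(-5 + O\right)$ ($J{\left(O \right)} = \left(O - 283\right) \left(O - 5\right) = \left(-283 + O\right) \left(-5 + O\right)$)
$\frac{1}{-69553 + J{\left(b{\left(-7,-3 \right)} \right)}} = \frac{1}{-69553 + \left(1415 + 3^{2} - 864\right)} = \frac{1}{-69553 + \left(1415 + 9 - 864\right)} = \frac{1}{-69553 + 560} = \frac{1}{-68993} = - \frac{1}{68993}$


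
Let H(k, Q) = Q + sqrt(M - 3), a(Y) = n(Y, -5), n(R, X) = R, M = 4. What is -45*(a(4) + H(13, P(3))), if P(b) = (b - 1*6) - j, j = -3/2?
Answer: -315/2 ≈ -157.50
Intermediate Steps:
a(Y) = Y
j = -3/2 (j = -3*1/2 = -3/2 ≈ -1.5000)
P(b) = -9/2 + b (P(b) = (b - 1*6) - 1*(-3/2) = (b - 6) + 3/2 = (-6 + b) + 3/2 = -9/2 + b)
H(k, Q) = 1 + Q (H(k, Q) = Q + sqrt(4 - 3) = Q + sqrt(1) = Q + 1 = 1 + Q)
-45*(a(4) + H(13, P(3))) = -45*(4 + (1 + (-9/2 + 3))) = -45*(4 + (1 - 3/2)) = -45*(4 - 1/2) = -45*7/2 = -315/2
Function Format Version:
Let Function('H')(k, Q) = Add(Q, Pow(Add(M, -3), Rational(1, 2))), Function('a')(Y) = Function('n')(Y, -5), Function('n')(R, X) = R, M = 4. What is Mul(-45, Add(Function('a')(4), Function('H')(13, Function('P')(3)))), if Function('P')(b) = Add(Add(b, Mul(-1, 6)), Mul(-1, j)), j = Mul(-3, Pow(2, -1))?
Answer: Rational(-315, 2) ≈ -157.50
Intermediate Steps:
Function('a')(Y) = Y
j = Rational(-3, 2) (j = Mul(-3, Rational(1, 2)) = Rational(-3, 2) ≈ -1.5000)
Function('P')(b) = Add(Rational(-9, 2), b) (Function('P')(b) = Add(Add(b, Mul(-1, 6)), Mul(-1, Rational(-3, 2))) = Add(Add(b, -6), Rational(3, 2)) = Add(Add(-6, b), Rational(3, 2)) = Add(Rational(-9, 2), b))
Function('H')(k, Q) = Add(1, Q) (Function('H')(k, Q) = Add(Q, Pow(Add(4, -3), Rational(1, 2))) = Add(Q, Pow(1, Rational(1, 2))) = Add(Q, 1) = Add(1, Q))
Mul(-45, Add(Function('a')(4), Function('H')(13, Function('P')(3)))) = Mul(-45, Add(4, Add(1, Add(Rational(-9, 2), 3)))) = Mul(-45, Add(4, Add(1, Rational(-3, 2)))) = Mul(-45, Add(4, Rational(-1, 2))) = Mul(-45, Rational(7, 2)) = Rational(-315, 2)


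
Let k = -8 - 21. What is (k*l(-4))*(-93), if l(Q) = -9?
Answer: -24273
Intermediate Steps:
k = -29
(k*l(-4))*(-93) = -29*(-9)*(-93) = 261*(-93) = -24273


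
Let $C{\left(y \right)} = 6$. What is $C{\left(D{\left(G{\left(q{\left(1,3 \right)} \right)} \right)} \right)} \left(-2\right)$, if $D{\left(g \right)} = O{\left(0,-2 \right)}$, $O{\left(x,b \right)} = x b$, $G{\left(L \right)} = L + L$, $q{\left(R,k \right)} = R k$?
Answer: $-12$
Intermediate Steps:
$G{\left(L \right)} = 2 L$
$O{\left(x,b \right)} = b x$
$D{\left(g \right)} = 0$ ($D{\left(g \right)} = \left(-2\right) 0 = 0$)
$C{\left(D{\left(G{\left(q{\left(1,3 \right)} \right)} \right)} \right)} \left(-2\right) = 6 \left(-2\right) = -12$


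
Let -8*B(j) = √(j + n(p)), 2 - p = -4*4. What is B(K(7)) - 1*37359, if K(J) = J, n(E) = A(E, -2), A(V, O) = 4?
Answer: -37359 - √11/8 ≈ -37359.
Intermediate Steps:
p = 18 (p = 2 - (-4)*4 = 2 - 1*(-16) = 2 + 16 = 18)
n(E) = 4
B(j) = -√(4 + j)/8 (B(j) = -√(j + 4)/8 = -√(4 + j)/8)
B(K(7)) - 1*37359 = -√(4 + 7)/8 - 1*37359 = -√11/8 - 37359 = -37359 - √11/8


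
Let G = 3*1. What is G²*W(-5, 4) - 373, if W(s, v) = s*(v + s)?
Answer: -328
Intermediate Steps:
W(s, v) = s*(s + v)
G = 3
G²*W(-5, 4) - 373 = 3²*(-5*(-5 + 4)) - 373 = 9*(-5*(-1)) - 373 = 9*5 - 373 = 45 - 373 = -328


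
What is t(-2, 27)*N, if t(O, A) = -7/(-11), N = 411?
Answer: 2877/11 ≈ 261.55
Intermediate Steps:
t(O, A) = 7/11 (t(O, A) = -7*(-1/11) = 7/11)
t(-2, 27)*N = (7/11)*411 = 2877/11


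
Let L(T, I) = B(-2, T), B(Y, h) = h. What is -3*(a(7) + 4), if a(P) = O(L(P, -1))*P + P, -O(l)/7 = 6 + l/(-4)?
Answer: 2367/4 ≈ 591.75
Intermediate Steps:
L(T, I) = T
O(l) = -42 + 7*l/4 (O(l) = -7*(6 + l/(-4)) = -7*(6 + l*(-¼)) = -7*(6 - l/4) = -42 + 7*l/4)
a(P) = P + P*(-42 + 7*P/4) (a(P) = (-42 + 7*P/4)*P + P = P*(-42 + 7*P/4) + P = P + P*(-42 + 7*P/4))
-3*(a(7) + 4) = -3*((¼)*7*(-164 + 7*7) + 4) = -3*((¼)*7*(-164 + 49) + 4) = -3*((¼)*7*(-115) + 4) = -3*(-805/4 + 4) = -3*(-789/4) = 2367/4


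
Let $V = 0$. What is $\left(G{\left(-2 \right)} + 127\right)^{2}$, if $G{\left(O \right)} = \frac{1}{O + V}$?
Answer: $\frac{64009}{4} \approx 16002.0$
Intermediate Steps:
$G{\left(O \right)} = \frac{1}{O}$ ($G{\left(O \right)} = \frac{1}{O + 0} = \frac{1}{O}$)
$\left(G{\left(-2 \right)} + 127\right)^{2} = \left(\frac{1}{-2} + 127\right)^{2} = \left(- \frac{1}{2} + 127\right)^{2} = \left(\frac{253}{2}\right)^{2} = \frac{64009}{4}$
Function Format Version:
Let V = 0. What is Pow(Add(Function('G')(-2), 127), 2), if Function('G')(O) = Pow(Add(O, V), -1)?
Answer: Rational(64009, 4) ≈ 16002.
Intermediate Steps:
Function('G')(O) = Pow(O, -1) (Function('G')(O) = Pow(Add(O, 0), -1) = Pow(O, -1))
Pow(Add(Function('G')(-2), 127), 2) = Pow(Add(Pow(-2, -1), 127), 2) = Pow(Add(Rational(-1, 2), 127), 2) = Pow(Rational(253, 2), 2) = Rational(64009, 4)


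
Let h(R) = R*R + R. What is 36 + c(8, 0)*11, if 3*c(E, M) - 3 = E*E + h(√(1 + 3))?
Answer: 911/3 ≈ 303.67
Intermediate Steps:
h(R) = R + R² (h(R) = R² + R = R + R²)
c(E, M) = 3 + E²/3 (c(E, M) = 1 + (E*E + √(1 + 3)*(1 + √(1 + 3)))/3 = 1 + (E² + √4*(1 + √4))/3 = 1 + (E² + 2*(1 + 2))/3 = 1 + (E² + 2*3)/3 = 1 + (E² + 6)/3 = 1 + (6 + E²)/3 = 1 + (2 + E²/3) = 3 + E²/3)
36 + c(8, 0)*11 = 36 + (3 + (⅓)*8²)*11 = 36 + (3 + (⅓)*64)*11 = 36 + (3 + 64/3)*11 = 36 + (73/3)*11 = 36 + 803/3 = 911/3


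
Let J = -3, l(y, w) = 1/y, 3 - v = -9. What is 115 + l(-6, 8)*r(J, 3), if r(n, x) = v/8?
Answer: 459/4 ≈ 114.75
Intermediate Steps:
v = 12 (v = 3 - 1*(-9) = 3 + 9 = 12)
r(n, x) = 3/2 (r(n, x) = 12/8 = 12*(1/8) = 3/2)
115 + l(-6, 8)*r(J, 3) = 115 + (3/2)/(-6) = 115 - 1/6*3/2 = 115 - 1/4 = 459/4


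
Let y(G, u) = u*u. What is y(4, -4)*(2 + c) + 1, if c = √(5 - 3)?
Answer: 33 + 16*√2 ≈ 55.627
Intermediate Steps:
y(G, u) = u²
c = √2 ≈ 1.4142
y(4, -4)*(2 + c) + 1 = (-4)²*(2 + √2) + 1 = 16*(2 + √2) + 1 = (32 + 16*√2) + 1 = 33 + 16*√2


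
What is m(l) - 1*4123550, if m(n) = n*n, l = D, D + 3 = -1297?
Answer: -2433550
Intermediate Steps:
D = -1300 (D = -3 - 1297 = -1300)
l = -1300
m(n) = n**2
m(l) - 1*4123550 = (-1300)**2 - 1*4123550 = 1690000 - 4123550 = -2433550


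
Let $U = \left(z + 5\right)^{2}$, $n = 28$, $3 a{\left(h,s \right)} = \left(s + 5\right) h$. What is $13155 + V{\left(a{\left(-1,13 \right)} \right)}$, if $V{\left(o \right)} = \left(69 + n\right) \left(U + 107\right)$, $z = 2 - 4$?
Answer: $24407$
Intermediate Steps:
$z = -2$ ($z = 2 - 4 = -2$)
$a{\left(h,s \right)} = \frac{h \left(5 + s\right)}{3}$ ($a{\left(h,s \right)} = \frac{\left(s + 5\right) h}{3} = \frac{\left(5 + s\right) h}{3} = \frac{h \left(5 + s\right)}{3}$)
$U = 9$ ($U = \left(-2 + 5\right)^{2} = 3^{2} = 9$)
$V{\left(o \right)} = 11252$ ($V{\left(o \right)} = \left(69 + 28\right) \left(9 + 107\right) = 97 \cdot 116 = 11252$)
$13155 + V{\left(a{\left(-1,13 \right)} \right)} = 13155 + 11252 = 24407$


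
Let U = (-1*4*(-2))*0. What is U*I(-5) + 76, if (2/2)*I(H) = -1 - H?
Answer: 76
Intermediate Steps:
I(H) = -1 - H
U = 0 (U = -4*(-2)*0 = 8*0 = 0)
U*I(-5) + 76 = 0*(-1 - 1*(-5)) + 76 = 0*(-1 + 5) + 76 = 0*4 + 76 = 0 + 76 = 76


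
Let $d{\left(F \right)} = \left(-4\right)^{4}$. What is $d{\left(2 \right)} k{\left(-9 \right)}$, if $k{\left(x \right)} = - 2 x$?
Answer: $4608$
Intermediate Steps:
$d{\left(F \right)} = 256$
$d{\left(2 \right)} k{\left(-9 \right)} = 256 \left(\left(-2\right) \left(-9\right)\right) = 256 \cdot 18 = 4608$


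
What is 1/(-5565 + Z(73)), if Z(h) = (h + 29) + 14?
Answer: -1/5449 ≈ -0.00018352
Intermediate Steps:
Z(h) = 43 + h (Z(h) = (29 + h) + 14 = 43 + h)
1/(-5565 + Z(73)) = 1/(-5565 + (43 + 73)) = 1/(-5565 + 116) = 1/(-5449) = -1/5449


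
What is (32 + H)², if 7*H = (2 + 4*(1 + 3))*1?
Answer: 58564/49 ≈ 1195.2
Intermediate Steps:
H = 18/7 (H = ((2 + 4*(1 + 3))*1)/7 = ((2 + 4*4)*1)/7 = ((2 + 16)*1)/7 = (18*1)/7 = (⅐)*18 = 18/7 ≈ 2.5714)
(32 + H)² = (32 + 18/7)² = (242/7)² = 58564/49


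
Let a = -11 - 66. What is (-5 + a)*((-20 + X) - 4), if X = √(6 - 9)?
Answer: 1968 - 82*I*√3 ≈ 1968.0 - 142.03*I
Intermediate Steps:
a = -77
X = I*√3 (X = √(-3) = I*√3 ≈ 1.732*I)
(-5 + a)*((-20 + X) - 4) = (-5 - 77)*((-20 + I*√3) - 4) = -82*(-24 + I*√3) = 1968 - 82*I*√3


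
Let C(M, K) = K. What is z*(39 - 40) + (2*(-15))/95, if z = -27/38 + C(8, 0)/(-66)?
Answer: 15/38 ≈ 0.39474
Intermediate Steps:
z = -27/38 (z = -27/38 + 0/(-66) = -27*1/38 + 0*(-1/66) = -27/38 + 0 = -27/38 ≈ -0.71053)
z*(39 - 40) + (2*(-15))/95 = -27*(39 - 40)/38 + (2*(-15))/95 = -27/38*(-1) - 30*1/95 = 27/38 - 6/19 = 15/38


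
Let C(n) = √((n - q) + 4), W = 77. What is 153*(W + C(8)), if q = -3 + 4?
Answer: 11781 + 153*√11 ≈ 12288.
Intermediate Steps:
q = 1
C(n) = √(3 + n) (C(n) = √((n - 1*1) + 4) = √((n - 1) + 4) = √((-1 + n) + 4) = √(3 + n))
153*(W + C(8)) = 153*(77 + √(3 + 8)) = 153*(77 + √11) = 11781 + 153*√11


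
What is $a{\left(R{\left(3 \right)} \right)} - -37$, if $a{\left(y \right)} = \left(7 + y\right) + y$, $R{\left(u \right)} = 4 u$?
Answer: $68$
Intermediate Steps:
$a{\left(y \right)} = 7 + 2 y$
$a{\left(R{\left(3 \right)} \right)} - -37 = \left(7 + 2 \cdot 4 \cdot 3\right) - -37 = \left(7 + 2 \cdot 12\right) + 37 = \left(7 + 24\right) + 37 = 31 + 37 = 68$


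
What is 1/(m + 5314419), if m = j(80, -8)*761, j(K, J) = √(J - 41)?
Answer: 5314419/28243077684490 - 5327*I/28243077684490 ≈ 1.8817e-7 - 1.8861e-10*I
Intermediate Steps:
j(K, J) = √(-41 + J)
m = 5327*I (m = √(-41 - 8)*761 = √(-49)*761 = (7*I)*761 = 5327*I ≈ 5327.0*I)
1/(m + 5314419) = 1/(5327*I + 5314419) = 1/(5314419 + 5327*I) = (5314419 - 5327*I)/28243077684490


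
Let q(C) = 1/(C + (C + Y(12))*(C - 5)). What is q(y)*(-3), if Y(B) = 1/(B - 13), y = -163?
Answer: -3/27389 ≈ -0.00010953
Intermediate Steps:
Y(B) = 1/(-13 + B)
q(C) = 1/(C + (-1 + C)*(-5 + C)) (q(C) = 1/(C + (C + 1/(-13 + 12))*(C - 5)) = 1/(C + (C + 1/(-1))*(-5 + C)) = 1/(C + (C - 1)*(-5 + C)) = 1/(C + (-1 + C)*(-5 + C)))
q(y)*(-3) = -3/(5 + (-163)² - 5*(-163)) = -3/(5 + 26569 + 815) = -3/27389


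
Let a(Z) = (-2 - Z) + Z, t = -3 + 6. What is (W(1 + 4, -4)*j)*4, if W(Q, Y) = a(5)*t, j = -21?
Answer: 504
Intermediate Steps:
t = 3
a(Z) = -2
W(Q, Y) = -6 (W(Q, Y) = -2*3 = -6)
(W(1 + 4, -4)*j)*4 = -6*(-21)*4 = 126*4 = 504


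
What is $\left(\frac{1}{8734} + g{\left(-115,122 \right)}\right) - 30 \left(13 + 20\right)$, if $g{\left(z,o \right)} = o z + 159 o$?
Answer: $\frac{38237453}{8734} \approx 4378.0$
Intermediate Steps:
$g{\left(z,o \right)} = 159 o + o z$
$\left(\frac{1}{8734} + g{\left(-115,122 \right)}\right) - 30 \left(13 + 20\right) = \left(\frac{1}{8734} + 122 \left(159 - 115\right)\right) - 30 \left(13 + 20\right) = \left(\frac{1}{8734} + 122 \cdot 44\right) - 990 = \left(\frac{1}{8734} + 5368\right) - 990 = \frac{46884113}{8734} - 990 = \frac{38237453}{8734}$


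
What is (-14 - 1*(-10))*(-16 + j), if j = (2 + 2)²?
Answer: 0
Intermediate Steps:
j = 16 (j = 4² = 16)
(-14 - 1*(-10))*(-16 + j) = (-14 - 1*(-10))*(-16 + 16) = (-14 + 10)*0 = -4*0 = 0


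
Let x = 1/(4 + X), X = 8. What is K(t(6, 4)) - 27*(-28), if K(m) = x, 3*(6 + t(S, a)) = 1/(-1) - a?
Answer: 9073/12 ≈ 756.08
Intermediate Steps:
x = 1/12 (x = 1/(4 + 8) = 1/12 ≈ 0.083333)
t(S, a) = -19/3 - a/3 (t(S, a) = -6 + (1/(-1) - a)/3 = -6 + (-1 - a)/3 = -6 + (-⅓ - a/3) = -19/3 - a/3)
K(m) = 1/12
K(t(6, 4)) - 27*(-28) = 1/12 - 27*(-28) = 1/12 + 756 = 9073/12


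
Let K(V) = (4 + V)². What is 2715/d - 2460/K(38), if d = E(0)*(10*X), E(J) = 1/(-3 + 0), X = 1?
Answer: -239873/294 ≈ -815.89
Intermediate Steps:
E(J) = -⅓ (E(J) = 1/(-3) = -⅓)
d = -10/3 ≈ -3.3333
2715/d - 2460/K(38) = 2715/(-10/3) - 2460/(4 + 38)² = 2715*(-3/10) - 2460/(42²) = -1629/2 - 2460/1764 = -1629/2 - 2460*1/1764 = -1629/2 - 205/147 = -239873/294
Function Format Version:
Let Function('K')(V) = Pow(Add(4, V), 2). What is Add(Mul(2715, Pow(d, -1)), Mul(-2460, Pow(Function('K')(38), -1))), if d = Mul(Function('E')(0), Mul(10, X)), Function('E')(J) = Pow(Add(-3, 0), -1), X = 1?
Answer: Rational(-239873, 294) ≈ -815.89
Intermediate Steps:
Function('E')(J) = Rational(-1, 3) (Function('E')(J) = Pow(-3, -1) = Rational(-1, 3))
d = Rational(-10, 3) (d = Mul(Rational(-1, 3), Mul(10, 1)) = Mul(Rational(-1, 3), 10) = Rational(-10, 3) ≈ -3.3333)
Add(Mul(2715, Pow(d, -1)), Mul(-2460, Pow(Function('K')(38), -1))) = Add(Mul(2715, Pow(Rational(-10, 3), -1)), Mul(-2460, Pow(Pow(Add(4, 38), 2), -1))) = Add(Mul(2715, Rational(-3, 10)), Mul(-2460, Pow(Pow(42, 2), -1))) = Add(Rational(-1629, 2), Mul(-2460, Pow(1764, -1))) = Add(Rational(-1629, 2), Mul(-2460, Rational(1, 1764))) = Add(Rational(-1629, 2), Rational(-205, 147)) = Rational(-239873, 294)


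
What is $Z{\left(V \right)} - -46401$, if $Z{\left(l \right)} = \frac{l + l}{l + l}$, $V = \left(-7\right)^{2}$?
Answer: $46402$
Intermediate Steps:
$V = 49$
$Z{\left(l \right)} = 1$ ($Z{\left(l \right)} = \frac{2 l}{2 l} = 2 l \frac{1}{2 l} = 1$)
$Z{\left(V \right)} - -46401 = 1 - -46401 = 1 + 46401 = 46402$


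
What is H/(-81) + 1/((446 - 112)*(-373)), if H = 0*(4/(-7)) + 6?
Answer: -249191/3363714 ≈ -0.074082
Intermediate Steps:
H = 6 (H = 0*(4*(-⅐)) + 6 = 0*(-4/7) + 6 = 0 + 6 = 6)
H/(-81) + 1/((446 - 112)*(-373)) = 6/(-81) + 1/((446 - 112)*(-373)) = 6*(-1/81) - 1/373/334 = -2/27 + (1/334)*(-1/373) = -2/27 - 1/124582 = -249191/3363714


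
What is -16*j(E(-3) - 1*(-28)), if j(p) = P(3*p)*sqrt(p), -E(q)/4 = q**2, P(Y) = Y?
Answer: 768*I*sqrt(2) ≈ 1086.1*I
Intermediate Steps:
E(q) = -4*q**2
j(p) = 3*p**(3/2) (j(p) = (3*p)*sqrt(p) = 3*p**(3/2))
-16*j(E(-3) - 1*(-28)) = -48*(-4*(-3)**2 - 1*(-28))**(3/2) = -48*(-4*9 + 28)**(3/2) = -48*(-36 + 28)**(3/2) = -48*(-8)**(3/2) = -48*(-16*I*sqrt(2)) = -(-768)*I*sqrt(2) = 768*I*sqrt(2)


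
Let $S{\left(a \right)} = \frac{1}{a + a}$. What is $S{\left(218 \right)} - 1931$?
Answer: $- \frac{841915}{436} \approx -1931.0$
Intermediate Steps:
$S{\left(a \right)} = \frac{1}{2 a}$
$S{\left(218 \right)} - 1931 = \frac{1}{2 \cdot 218} - 1931 = \frac{1}{2} \cdot \frac{1}{218} - 1931 = \frac{1}{436} - 1931 = - \frac{841915}{436}$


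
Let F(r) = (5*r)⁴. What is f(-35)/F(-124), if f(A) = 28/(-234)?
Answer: -7/8644156560000 ≈ -8.0980e-13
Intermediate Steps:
f(A) = -14/117 (f(A) = 28*(-1/234) = -14/117)
F(r) = 625*r⁴
f(-35)/F(-124) = -14/(117*(625*(-124)⁴)) = -14/(117*(625*236421376)) = -14/117/147763360000 = -14/117*1/147763360000 = -7/8644156560000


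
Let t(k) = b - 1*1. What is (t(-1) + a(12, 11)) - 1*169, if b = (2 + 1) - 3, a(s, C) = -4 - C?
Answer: -185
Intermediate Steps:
b = 0 (b = 3 - 3 = 0)
t(k) = -1 (t(k) = 0 - 1*1 = 0 - 1 = -1)
(t(-1) + a(12, 11)) - 1*169 = (-1 + (-4 - 1*11)) - 1*169 = (-1 + (-4 - 11)) - 169 = (-1 - 15) - 169 = -16 - 169 = -185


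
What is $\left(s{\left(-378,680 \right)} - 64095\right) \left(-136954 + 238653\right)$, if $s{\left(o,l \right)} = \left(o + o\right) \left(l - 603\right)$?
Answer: $-12438499593$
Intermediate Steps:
$s{\left(o,l \right)} = 2 o \left(-603 + l\right)$
$\left(s{\left(-378,680 \right)} - 64095\right) \left(-136954 + 238653\right) = \left(2 \left(-378\right) \left(-603 + 680\right) - 64095\right) \left(-136954 + 238653\right) = \left(2 \left(-378\right) 77 - 64095\right) 101699 = \left(-58212 - 64095\right) 101699 = \left(-122307\right) 101699 = -12438499593$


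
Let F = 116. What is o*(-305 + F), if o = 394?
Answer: -74466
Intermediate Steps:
o*(-305 + F) = 394*(-305 + 116) = 394*(-189) = -74466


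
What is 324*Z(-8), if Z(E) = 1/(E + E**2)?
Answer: 81/14 ≈ 5.7857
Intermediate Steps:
324*Z(-8) = 324*(1/((-8)*(1 - 8))) = 324*(-1/8/(-7)) = 324*(-1/8*(-1/7)) = 324*(1/56) = 81/14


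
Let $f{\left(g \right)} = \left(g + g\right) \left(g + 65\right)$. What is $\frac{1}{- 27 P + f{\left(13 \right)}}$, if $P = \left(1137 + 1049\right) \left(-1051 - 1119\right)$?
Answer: $\frac{1}{128079768} \approx 7.8076 \cdot 10^{-9}$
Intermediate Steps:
$P = -4743620$ ($P = 2186 \left(-2170\right) = -4743620$)
$f{\left(g \right)} = 2 g \left(65 + g\right)$
$\frac{1}{- 27 P + f{\left(13 \right)}} = \frac{1}{\left(-27\right) \left(-4743620\right) + 2 \cdot 13 \left(65 + 13\right)} = \frac{1}{128077740 + 2 \cdot 13 \cdot 78} = \frac{1}{128077740 + 2028} = \frac{1}{128079768}$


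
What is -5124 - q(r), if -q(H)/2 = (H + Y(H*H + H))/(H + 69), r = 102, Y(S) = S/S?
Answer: -875998/171 ≈ -5122.8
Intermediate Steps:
Y(S) = 1
q(H) = -2*(1 + H)/(69 + H) (q(H) = -2*(H + 1)/(H + 69) = -2*(1 + H)/(69 + H))
-5124 - q(r) = -5124 - 2*(-1 - 1*102)/(69 + 102) = -5124 - 2*(-1 - 102)/171 = -5124 - 2*(-103)/171 = -5124 - 1*(-206/171) = -5124 + 206/171 = -875998/171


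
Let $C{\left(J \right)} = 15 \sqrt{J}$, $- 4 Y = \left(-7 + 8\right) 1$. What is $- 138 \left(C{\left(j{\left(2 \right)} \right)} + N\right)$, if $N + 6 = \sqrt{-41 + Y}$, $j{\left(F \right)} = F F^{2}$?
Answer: $828 - 4140 \sqrt{2} - 69 i \sqrt{165} \approx -5026.8 - 886.32 i$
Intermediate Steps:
$Y = - \frac{1}{4}$ ($Y = - \frac{\left(-7 + 8\right) 1}{4} = - \frac{1 \cdot 1}{4} = \left(- \frac{1}{4}\right) 1 = - \frac{1}{4} \approx -0.25$)
$j{\left(F \right)} = F^{3}$
$N = -6 + \frac{i \sqrt{165}}{2}$ ($N = -6 + \sqrt{-41 - \frac{1}{4}} = -6 + \sqrt{- \frac{165}{4}} = -6 + \frac{i \sqrt{165}}{2} \approx -6.0 + 6.4226 i$)
$- 138 \left(C{\left(j{\left(2 \right)} \right)} + N\right) = - 138 \left(15 \sqrt{2^{3}} - \left(6 - \frac{i \sqrt{165}}{2}\right)\right) = - 138 \left(15 \sqrt{8} - \left(6 - \frac{i \sqrt{165}}{2}\right)\right) = - 138 \left(15 \cdot 2 \sqrt{2} - \left(6 - \frac{i \sqrt{165}}{2}\right)\right) = - 138 \left(30 \sqrt{2} - \left(6 - \frac{i \sqrt{165}}{2}\right)\right) = - 138 \left(-6 + 30 \sqrt{2} + \frac{i \sqrt{165}}{2}\right) = 828 - 4140 \sqrt{2} - 69 i \sqrt{165}$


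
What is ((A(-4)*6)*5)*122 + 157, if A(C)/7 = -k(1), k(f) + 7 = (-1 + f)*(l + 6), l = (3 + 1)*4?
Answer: 179497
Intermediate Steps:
l = 16 (l = 4*4 = 16)
k(f) = -29 + 22*f (k(f) = -7 + (-1 + f)*(16 + 6) = -7 + (-1 + f)*22 = -7 + (-22 + 22*f) = -29 + 22*f)
A(C) = 49 (A(C) = 7*(-(-29 + 22*1)) = 7*(-(-29 + 22)) = 7*(-1*(-7)) = 7*7 = 49)
((A(-4)*6)*5)*122 + 157 = ((49*6)*5)*122 + 157 = (294*5)*122 + 157 = 1470*122 + 157 = 179340 + 157 = 179497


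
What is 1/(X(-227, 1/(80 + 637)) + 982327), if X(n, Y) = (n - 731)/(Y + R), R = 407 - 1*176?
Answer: 82814/81350084735 ≈ 1.0180e-6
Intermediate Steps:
R = 231 (R = 407 - 176 = 231)
X(n, Y) = (-731 + n)/(231 + Y) (X(n, Y) = (n - 731)/(Y + 231) = (-731 + n)/(231 + Y))
1/(X(-227, 1/(80 + 637)) + 982327) = 1/((-731 - 227)/(231 + 1/(80 + 637)) + 982327) = 1/(-958/(231 + 1/717) + 982327) = 1/(-958/(165628/717) + 982327) = 1/((717/165628)*(-958) + 982327) = 1/(-343443/82814 + 982327) = 1/(81350084735/82814) = 82814/81350084735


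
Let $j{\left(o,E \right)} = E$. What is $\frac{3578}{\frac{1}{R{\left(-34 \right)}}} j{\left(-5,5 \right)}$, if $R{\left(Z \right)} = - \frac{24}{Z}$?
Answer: $\frac{214680}{17} \approx 12628.0$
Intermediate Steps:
$\frac{3578}{\frac{1}{R{\left(-34 \right)}}} j{\left(-5,5 \right)} = \frac{3578}{\frac{1}{\left(-24\right) \frac{1}{-34}}} \cdot 5 = \frac{3578}{\frac{1}{\left(-24\right) \left(- \frac{1}{34}\right)}} 5 = \frac{3578}{\frac{1}{\frac{12}{17}}} \cdot 5 = \frac{3578}{\frac{17}{12}} \cdot 5 = 3578 \cdot \frac{12}{17} \cdot 5 = \frac{42936}{17} \cdot 5 = \frac{214680}{17}$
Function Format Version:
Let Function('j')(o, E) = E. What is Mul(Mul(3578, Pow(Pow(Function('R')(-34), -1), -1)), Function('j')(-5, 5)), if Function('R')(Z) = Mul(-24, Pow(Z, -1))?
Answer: Rational(214680, 17) ≈ 12628.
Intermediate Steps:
Mul(Mul(3578, Pow(Pow(Function('R')(-34), -1), -1)), Function('j')(-5, 5)) = Mul(Mul(3578, Pow(Pow(Mul(-24, Pow(-34, -1)), -1), -1)), 5) = Mul(Mul(3578, Pow(Pow(Mul(-24, Rational(-1, 34)), -1), -1)), 5) = Mul(Mul(3578, Pow(Pow(Rational(12, 17), -1), -1)), 5) = Mul(Mul(3578, Pow(Rational(17, 12), -1)), 5) = Mul(Mul(3578, Rational(12, 17)), 5) = Mul(Rational(42936, 17), 5) = Rational(214680, 17)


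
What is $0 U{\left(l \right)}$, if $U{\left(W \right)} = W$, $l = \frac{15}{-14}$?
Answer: $0$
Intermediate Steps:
$l = - \frac{15}{14}$ ($l = 15 \left(- \frac{1}{14}\right) = - \frac{15}{14} \approx -1.0714$)
$0 U{\left(l \right)} = 0 \left(- \frac{15}{14}\right) = 0$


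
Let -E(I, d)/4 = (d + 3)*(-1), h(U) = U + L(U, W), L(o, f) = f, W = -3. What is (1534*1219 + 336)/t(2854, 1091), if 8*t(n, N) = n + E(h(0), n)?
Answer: 7481128/7141 ≈ 1047.6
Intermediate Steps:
h(U) = -3 + U (h(U) = U - 3 = -3 + U)
E(I, d) = 12 + 4*d (E(I, d) = -4*(d + 3)*(-1) = -4*(3 + d)*(-1) = -4*(-3 - d) = 12 + 4*d)
t(n, N) = 3/2 + 5*n/8 (t(n, N) = (n + (12 + 4*n))/8 = (12 + 5*n)/8 = 3/2 + 5*n/8)
(1534*1219 + 336)/t(2854, 1091) = (1534*1219 + 336)/(3/2 + (5/8)*2854) = (1869946 + 336)/(3/2 + 7135/4) = 1870282/(7141/4) = 1870282*(4/7141) = 7481128/7141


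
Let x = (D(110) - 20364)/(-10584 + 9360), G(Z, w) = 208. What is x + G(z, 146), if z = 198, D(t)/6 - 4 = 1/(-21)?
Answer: 962263/4284 ≈ 224.62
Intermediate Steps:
D(t) = 166/7 (D(t) = 24 + 6/(-21) = 24 + 6*(-1/21) = 24 - 2/7 = 166/7)
x = 71191/4284 (x = (166/7 - 20364)/(-10584 + 9360) = -142382/7/(-1224) = -142382/7*(-1/1224) = 71191/4284 ≈ 16.618)
x + G(z, 146) = 71191/4284 + 208 = 962263/4284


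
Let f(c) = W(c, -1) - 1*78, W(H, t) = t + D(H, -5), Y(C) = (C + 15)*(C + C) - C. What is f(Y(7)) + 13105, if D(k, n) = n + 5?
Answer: 13026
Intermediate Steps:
D(k, n) = 5 + n
Y(C) = -C + 2*C*(15 + C) (Y(C) = (15 + C)*(2*C) - C = 2*C*(15 + C) - C = -C + 2*C*(15 + C))
W(H, t) = t (W(H, t) = t + (5 - 5) = t + 0 = t)
f(c) = -79 (f(c) = -1 - 1*78 = -1 - 78 = -79)
f(Y(7)) + 13105 = -79 + 13105 = 13026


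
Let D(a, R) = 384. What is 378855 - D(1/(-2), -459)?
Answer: 378471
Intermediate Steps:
378855 - D(1/(-2), -459) = 378855 - 1*384 = 378855 - 384 = 378471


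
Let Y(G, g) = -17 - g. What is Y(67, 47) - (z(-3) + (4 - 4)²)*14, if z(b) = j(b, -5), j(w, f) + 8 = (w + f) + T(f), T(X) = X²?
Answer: -190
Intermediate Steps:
j(w, f) = -8 + f + w + f² (j(w, f) = -8 + ((w + f) + f²) = -8 + ((f + w) + f²) = -8 + (f + w + f²) = -8 + f + w + f²)
z(b) = 12 + b (z(b) = -8 - 5 + b + (-5)² = -8 - 5 + b + 25 = 12 + b)
Y(67, 47) - (z(-3) + (4 - 4)²)*14 = (-17 - 1*47) - ((12 - 3) + (4 - 4)²)*14 = (-17 - 47) - (9 + 0²)*14 = -64 - (9 + 0)*14 = -64 - 9*14 = -64 - 1*126 = -64 - 126 = -190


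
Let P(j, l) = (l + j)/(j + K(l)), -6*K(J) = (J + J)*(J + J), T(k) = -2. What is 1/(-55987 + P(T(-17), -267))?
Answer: -47528/2660949867 ≈ -1.7861e-5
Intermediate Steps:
K(J) = -2*J**2/3 (K(J) = -(J + J)*(J + J)/6 = -2*J*2*J/6 = -2*J**2/3)
P(j, l) = (j + l)/(j - 2*l**2/3) (P(j, l) = (l + j)/(j - 2*l**2/3) = (j + l)/(j - 2*l**2/3))
1/(-55987 + P(T(-17), -267)) = 1/(-55987 + 3*(-2 - 267)/(-2*(-267)**2 + 3*(-2))) = 1/(-55987 + 3*(-269)/(-2*71289 - 6)) = 1/(-55987 + 3*(-269)/(-142578 - 6)) = 1/(-55987 + 3*(-269)/(-142584)) = 1/(-55987 + 3*(-1/142584)*(-269)) = 1/(-55987 + 269/47528) = 1/(-2660949867/47528) = -47528/2660949867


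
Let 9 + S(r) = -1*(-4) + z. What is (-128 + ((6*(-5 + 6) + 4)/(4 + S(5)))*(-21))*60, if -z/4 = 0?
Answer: 4920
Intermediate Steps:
z = 0 (z = -4*0 = 0)
S(r) = -5 (S(r) = -9 + (-1*(-4) + 0) = -9 + (4 + 0) = -9 + 4 = -5)
(-128 + ((6*(-5 + 6) + 4)/(4 + S(5)))*(-21))*60 = (-128 + ((6*(-5 + 6) + 4)/(4 - 5))*(-21))*60 = (-128 + ((6*1 + 4)/(-1))*(-21))*60 = (-128 + ((6 + 4)*(-1))*(-21))*60 = (-128 + (10*(-1))*(-21))*60 = (-128 - 10*(-21))*60 = (-128 + 210)*60 = 82*60 = 4920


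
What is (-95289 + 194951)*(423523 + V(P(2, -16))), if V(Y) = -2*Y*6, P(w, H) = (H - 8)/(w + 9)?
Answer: 464329344142/11 ≈ 4.2212e+10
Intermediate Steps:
P(w, H) = (-8 + H)/(9 + w)
V(Y) = -12*Y
(-95289 + 194951)*(423523 + V(P(2, -16))) = (-95289 + 194951)*(423523 - 12*(-8 - 16)/(9 + 2)) = 99662*(423523 - 12*(-24)/11) = 99662*(423523 - 12*(-24/11)) = 99662*(423523 + 288/11) = 99662*(4659041/11) = 464329344142/11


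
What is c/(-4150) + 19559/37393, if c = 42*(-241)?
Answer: 229830898/77590475 ≈ 2.9621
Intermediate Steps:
c = -10122
c/(-4150) + 19559/37393 = -10122/(-4150) + 19559/37393 = -10122*(-1/4150) + 19559*(1/37393) = 5061/2075 + 19559/37393 = 229830898/77590475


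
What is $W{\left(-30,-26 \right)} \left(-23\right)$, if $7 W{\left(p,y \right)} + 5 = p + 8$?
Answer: $\frac{621}{7} \approx 88.714$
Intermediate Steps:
$W{\left(p,y \right)} = \frac{3}{7} + \frac{p}{7}$ ($W{\left(p,y \right)} = - \frac{5}{7} + \frac{p + 8}{7} = - \frac{5}{7} + \frac{8 + p}{7} = - \frac{5}{7} + \left(\frac{8}{7} + \frac{p}{7}\right) = \frac{3}{7} + \frac{p}{7}$)
$W{\left(-30,-26 \right)} \left(-23\right) = \left(\frac{3}{7} + \frac{1}{7} \left(-30\right)\right) \left(-23\right) = \left(\frac{3}{7} - \frac{30}{7}\right) \left(-23\right) = \left(- \frac{27}{7}\right) \left(-23\right) = \frac{621}{7}$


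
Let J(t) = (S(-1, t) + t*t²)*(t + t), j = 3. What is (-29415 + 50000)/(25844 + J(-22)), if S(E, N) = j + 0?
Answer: 895/21488 ≈ 0.041651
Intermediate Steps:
S(E, N) = 3 (S(E, N) = 3 + 0 = 3)
J(t) = 2*t*(3 + t³) (J(t) = (3 + t*t²)*(t + t) = (3 + t³)*(2*t) = 2*t*(3 + t³))
(-29415 + 50000)/(25844 + J(-22)) = (-29415 + 50000)/(25844 + 2*(-22)*(3 + (-22)³)) = 20585/(25844 + 2*(-22)*(3 - 10648)) = 20585/(25844 + 2*(-22)*(-10645)) = 20585/(25844 + 468380) = 20585/494224 = 20585*(1/494224) = 895/21488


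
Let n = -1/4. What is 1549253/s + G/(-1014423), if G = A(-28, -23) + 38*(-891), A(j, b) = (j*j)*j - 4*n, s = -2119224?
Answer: -484442034601/716596522584 ≈ -0.67603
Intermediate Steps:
n = -¼ (n = -1*¼ = -¼ ≈ -0.25000)
A(j, b) = 1 + j³ (A(j, b) = (j*j)*j - 4*(-¼) = j²*j + 1 = j³ + 1 = 1 + j³)
G = -55809 (G = (1 + (-28)³) + 38*(-891) = (1 - 21952) - 33858 = -21951 - 33858 = -55809)
1549253/s + G/(-1014423) = 1549253/(-2119224) - 55809/(-1014423) = 1549253*(-1/2119224) - 55809*(-1/1014423) = -1549253/2119224 + 18603/338141 = -484442034601/716596522584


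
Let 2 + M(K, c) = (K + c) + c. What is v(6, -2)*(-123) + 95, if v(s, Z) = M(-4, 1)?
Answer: 587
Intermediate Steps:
M(K, c) = -2 + K + 2*c (M(K, c) = -2 + ((K + c) + c) = -2 + (K + 2*c) = -2 + K + 2*c)
v(s, Z) = -4 (v(s, Z) = -2 - 4 + 2*1 = -2 - 4 + 2 = -4)
v(6, -2)*(-123) + 95 = -4*(-123) + 95 = 492 + 95 = 587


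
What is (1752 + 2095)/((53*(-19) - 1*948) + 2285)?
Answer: 3847/330 ≈ 11.658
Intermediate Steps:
(1752 + 2095)/((53*(-19) - 1*948) + 2285) = 3847/((-1007 - 948) + 2285) = 3847/(-1955 + 2285) = 3847/330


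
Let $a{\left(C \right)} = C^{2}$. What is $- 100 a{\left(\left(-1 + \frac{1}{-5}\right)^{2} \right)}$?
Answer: $- \frac{5184}{25} \approx -207.36$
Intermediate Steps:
$- 100 a{\left(\left(-1 + \frac{1}{-5}\right)^{2} \right)} = - 100 \left(\left(-1 + \frac{1}{-5}\right)^{2}\right)^{2} = - 100 \left(\left(-1 - \frac{1}{5}\right)^{2}\right)^{2} = - 100 \left(\left(- \frac{6}{5}\right)^{2}\right)^{2} = - 100 \left(\frac{36}{25}\right)^{2} = \left(-100\right) \frac{1296}{625} = - \frac{5184}{25}$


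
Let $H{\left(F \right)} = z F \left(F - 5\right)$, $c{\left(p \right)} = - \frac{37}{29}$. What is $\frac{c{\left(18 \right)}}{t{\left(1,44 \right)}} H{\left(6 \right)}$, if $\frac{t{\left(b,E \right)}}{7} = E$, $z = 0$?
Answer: $0$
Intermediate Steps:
$t{\left(b,E \right)} = 7 E$
$c{\left(p \right)} = - \frac{37}{29}$ ($c{\left(p \right)} = \left(-37\right) \frac{1}{29} = - \frac{37}{29}$)
$H{\left(F \right)} = 0$ ($H{\left(F \right)} = 0 F \left(F - 5\right) = 0 \left(-5 + F\right) = 0$)
$\frac{c{\left(18 \right)}}{t{\left(1,44 \right)}} H{\left(6 \right)} = - \frac{37}{29 \cdot 7 \cdot 44} \cdot 0 = - \frac{37}{29 \cdot 308} \cdot 0 = \left(- \frac{37}{29}\right) \frac{1}{308} \cdot 0 = \left(- \frac{37}{8932}\right) 0 = 0$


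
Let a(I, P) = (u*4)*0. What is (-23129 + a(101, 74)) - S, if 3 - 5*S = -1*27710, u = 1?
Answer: -143358/5 ≈ -28672.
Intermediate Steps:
S = 27713/5 (S = ⅗ - (-1)*27710/5 = ⅗ - ⅕*(-27710) = ⅗ + 5542 = 27713/5 ≈ 5542.6)
a(I, P) = 0 (a(I, P) = (1*4)*0 = 4*0 = 0)
(-23129 + a(101, 74)) - S = (-23129 + 0) - 1*27713/5 = -23129 - 27713/5 = -143358/5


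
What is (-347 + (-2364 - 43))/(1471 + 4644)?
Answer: -2754/6115 ≈ -0.45037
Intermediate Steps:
(-347 + (-2364 - 43))/(1471 + 4644) = (-347 - 2407)/6115 = -2754*1/6115 = -2754/6115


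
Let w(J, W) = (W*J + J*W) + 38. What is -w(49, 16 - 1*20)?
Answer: 354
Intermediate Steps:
w(J, W) = 38 + 2*J*W (w(J, W) = (J*W + J*W) + 38 = 2*J*W + 38 = 38 + 2*J*W)
-w(49, 16 - 1*20) = -(38 + 2*49*(16 - 1*20)) = -(38 + 2*49*(16 - 20)) = -(38 + 2*49*(-4)) = -(38 - 392) = -1*(-354) = 354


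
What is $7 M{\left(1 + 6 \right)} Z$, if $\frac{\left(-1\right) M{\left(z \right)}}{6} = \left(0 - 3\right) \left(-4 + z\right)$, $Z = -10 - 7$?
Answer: $-6426$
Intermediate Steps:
$Z = -17$ ($Z = -10 - 7 = -17$)
$M{\left(z \right)} = -72 + 18 z$ ($M{\left(z \right)} = - 6 \left(0 - 3\right) \left(-4 + z\right) = - 6 \left(- 3 \left(-4 + z\right)\right) = - 6 \left(12 - 3 z\right) = -72 + 18 z$)
$7 M{\left(1 + 6 \right)} Z = 7 \left(-72 + 18 \left(1 + 6\right)\right) \left(-17\right) = 7 \left(-72 + 18 \cdot 7\right) \left(-17\right) = 7 \left(-72 + 126\right) \left(-17\right) = 7 \cdot 54 \left(-17\right) = 378 \left(-17\right) = -6426$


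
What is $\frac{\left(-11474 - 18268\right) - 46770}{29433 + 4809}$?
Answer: $- \frac{12752}{5707} \approx -2.2344$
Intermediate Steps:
$\frac{\left(-11474 - 18268\right) - 46770}{29433 + 4809} = \frac{-29742 - 46770}{34242} = \left(-76512\right) \frac{1}{34242} = - \frac{12752}{5707}$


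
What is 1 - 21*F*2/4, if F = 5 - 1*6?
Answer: 23/2 ≈ 11.500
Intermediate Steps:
F = -1 (F = 5 - 6 = -1)
1 - 21*F*2/4 = 1 - (-21)*2/4 = 1 - (-21)*2*(¼) = 1 - (-21)/2 = 1 - 21*(-½) = 1 + 21/2 = 23/2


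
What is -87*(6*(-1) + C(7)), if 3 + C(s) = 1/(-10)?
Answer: 7917/10 ≈ 791.70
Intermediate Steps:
C(s) = -31/10 (C(s) = -3 + 1/(-10) = -3 - ⅒ = -31/10)
-87*(6*(-1) + C(7)) = -87*(6*(-1) - 31/10) = -87*(-6 - 31/10) = -87*(-91/10) = 7917/10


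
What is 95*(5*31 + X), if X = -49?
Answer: 10070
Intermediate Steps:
95*(5*31 + X) = 95*(5*31 - 49) = 95*(155 - 49) = 95*106 = 10070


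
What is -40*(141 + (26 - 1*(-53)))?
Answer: -8800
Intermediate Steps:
-40*(141 + (26 - 1*(-53))) = -40*(141 + (26 + 53)) = -40*(141 + 79) = -40*220 = -8800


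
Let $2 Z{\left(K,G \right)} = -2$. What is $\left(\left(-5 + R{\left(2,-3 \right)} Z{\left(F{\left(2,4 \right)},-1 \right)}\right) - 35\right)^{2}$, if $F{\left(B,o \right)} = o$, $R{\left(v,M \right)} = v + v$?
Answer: $1936$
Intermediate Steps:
$R{\left(v,M \right)} = 2 v$
$Z{\left(K,G \right)} = -1$ ($Z{\left(K,G \right)} = \frac{1}{2} \left(-2\right) = -1$)
$\left(\left(-5 + R{\left(2,-3 \right)} Z{\left(F{\left(2,4 \right)},-1 \right)}\right) - 35\right)^{2} = \left(\left(-5 + 2 \cdot 2 \left(-1\right)\right) - 35\right)^{2} = \left(\left(-5 + 4 \left(-1\right)\right) - 35\right)^{2} = \left(\left(-5 - 4\right) - 35\right)^{2} = \left(-9 - 35\right)^{2} = \left(-44\right)^{2} = 1936$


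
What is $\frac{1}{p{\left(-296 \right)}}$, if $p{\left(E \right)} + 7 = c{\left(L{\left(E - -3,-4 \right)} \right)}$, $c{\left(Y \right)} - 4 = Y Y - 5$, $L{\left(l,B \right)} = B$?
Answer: $\frac{1}{8} \approx 0.125$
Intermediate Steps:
$c{\left(Y \right)} = -1 + Y^{2}$ ($c{\left(Y \right)} = 4 + \left(Y Y - 5\right) = 4 + \left(Y^{2} - 5\right) = 4 + \left(-5 + Y^{2}\right) = -1 + Y^{2}$)
$p{\left(E \right)} = 8$ ($p{\left(E \right)} = -7 - \left(1 - \left(-4\right)^{2}\right) = -7 + \left(-1 + 16\right) = -7 + 15 = 8$)
$\frac{1}{p{\left(-296 \right)}} = \frac{1}{8}$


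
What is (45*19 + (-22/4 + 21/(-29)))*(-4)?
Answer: -98458/29 ≈ -3395.1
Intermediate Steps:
(45*19 + (-22/4 + 21/(-29)))*(-4) = (855 + (-22*¼ + 21*(-1/29)))*(-4) = (855 + (-11/2 - 21/29))*(-4) = (855 - 361/58)*(-4) = (49229/58)*(-4) = -98458/29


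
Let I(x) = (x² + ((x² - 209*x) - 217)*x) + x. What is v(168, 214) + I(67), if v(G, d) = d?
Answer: -647207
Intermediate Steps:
I(x) = x + x² + x*(-217 + x² - 209*x) (I(x) = (x² + (-217 + x² - 209*x)*x) + x = (x² + x*(-217 + x² - 209*x)) + x = x + x² + x*(-217 + x² - 209*x))
v(168, 214) + I(67) = 214 + 67*(-216 + 67² - 208*67) = 214 + 67*(-216 + 4489 - 13936) = 214 + 67*(-9663) = 214 - 647421 = -647207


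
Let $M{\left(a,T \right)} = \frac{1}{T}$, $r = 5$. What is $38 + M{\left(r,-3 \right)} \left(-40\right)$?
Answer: $\frac{154}{3} \approx 51.333$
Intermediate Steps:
$38 + M{\left(r,-3 \right)} \left(-40\right) = 38 + \frac{1}{-3} \left(-40\right) = 38 - - \frac{40}{3} = 38 + \frac{40}{3} = \frac{154}{3}$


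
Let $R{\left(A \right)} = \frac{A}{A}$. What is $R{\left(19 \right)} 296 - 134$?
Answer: $162$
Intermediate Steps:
$R{\left(A \right)} = 1$
$R{\left(19 \right)} 296 - 134 = 1 \cdot 296 - 134 = 296 - 134 = 162$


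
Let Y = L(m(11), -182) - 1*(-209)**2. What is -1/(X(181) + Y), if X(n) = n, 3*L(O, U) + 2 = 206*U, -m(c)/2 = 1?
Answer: 1/55998 ≈ 1.7858e-5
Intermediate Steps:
m(c) = -2 (m(c) = -2*1 = -2)
L(O, U) = -2/3 + 206*U/3 (L(O, U) = -2/3 + (206*U)/3 = -2/3 + 206*U/3)
Y = -56179 (Y = (-2/3 + (206/3)*(-182)) - 1*(-209)**2 = (-2/3 - 37492/3) - 1*43681 = -12498 - 43681 = -56179)
-1/(X(181) + Y) = -1/(181 - 56179) = -1/(-55998) = -1*(-1/55998) = 1/55998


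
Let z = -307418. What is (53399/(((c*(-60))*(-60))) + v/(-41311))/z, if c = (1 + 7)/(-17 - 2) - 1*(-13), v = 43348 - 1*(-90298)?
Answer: 73075662709/10926860596279200 ≈ 6.6877e-6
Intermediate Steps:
v = 133646 (v = 43348 + 90298 = 133646)
c = 239/19 (c = 8/(-19) + 13 = 8*(-1/19) + 13 = -8/19 + 13 = 239/19 ≈ 12.579)
(53399/(((c*(-60))*(-60))) + v/(-41311))/z = (53399/((((239/19)*(-60))*(-60))) + 133646/(-41311))/(-307418) = (53399/((-14340/19*(-60))) + 133646*(-1/41311))*(-1/307418) = (53399/(860400/19) - 133646/41311)*(-1/307418) = (53399*(19/860400) - 133646/41311)*(-1/307418) = (1014581/860400 - 133646/41311)*(-1/307418) = -73075662709/35543984400*(-1/307418) = 73075662709/10926860596279200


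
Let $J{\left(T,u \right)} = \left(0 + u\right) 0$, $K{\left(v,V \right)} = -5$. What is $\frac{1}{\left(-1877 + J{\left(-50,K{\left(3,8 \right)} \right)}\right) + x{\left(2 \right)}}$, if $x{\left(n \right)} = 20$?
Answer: $- \frac{1}{1857} \approx -0.0005385$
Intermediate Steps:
$J{\left(T,u \right)} = 0$ ($J{\left(T,u \right)} = u 0 = 0$)
$\frac{1}{\left(-1877 + J{\left(-50,K{\left(3,8 \right)} \right)}\right) + x{\left(2 \right)}} = \frac{1}{\left(-1877 + 0\right) + 20} = \frac{1}{-1877 + 20} = \frac{1}{-1857} = - \frac{1}{1857}$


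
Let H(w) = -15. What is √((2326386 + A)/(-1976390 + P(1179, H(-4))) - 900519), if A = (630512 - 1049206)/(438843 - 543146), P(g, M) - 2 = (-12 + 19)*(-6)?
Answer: I*√9567311876155164343742195745/103073789145 ≈ 948.96*I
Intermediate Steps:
P(g, M) = -40 (P(g, M) = 2 + (-12 + 19)*(-6) = 2 + 7*(-6) = 2 - 42 = -40)
A = 418694/104303 (A = -418694/(-104303) = -418694*(-1/104303) = 418694/104303 ≈ 4.0142)
√((2326386 + A)/(-1976390 + P(1179, H(-4))) - 900519) = √((2326386 + 418694/104303)/(-1976390 - 40) - 900519) = √((242649457652/104303)/(-1976430) - 900519) = √((242649457652/104303)*(-1/1976430) - 900519) = √(-121324728826/103073789145 - 900519) = √(-92820026851795081/103073789145) = I*√9567311876155164343742195745/103073789145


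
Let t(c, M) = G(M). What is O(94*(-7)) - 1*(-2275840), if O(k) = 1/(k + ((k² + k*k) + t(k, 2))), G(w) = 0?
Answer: 1969216076801/865270 ≈ 2.2758e+6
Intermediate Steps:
t(c, M) = 0
O(k) = 1/(k + 2*k²) (O(k) = 1/(k + ((k² + k*k) + 0)) = 1/(k + ((k² + k²) + 0)) = 1/(k + (2*k² + 0)) = 1/(k + 2*k²))
O(94*(-7)) - 1*(-2275840) = 1/(((94*(-7)))*(1 + 2*(94*(-7)))) - 1*(-2275840) = 1/((-658)*(1 + 2*(-658))) + 2275840 = -1/(658*(1 - 1316)) + 2275840 = -1/658/(-1315) + 2275840 = -1/658*(-1/1315) + 2275840 = 1/865270 + 2275840 = 1969216076801/865270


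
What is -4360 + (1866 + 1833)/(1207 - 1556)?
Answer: -1525339/349 ≈ -4370.6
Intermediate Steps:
-4360 + (1866 + 1833)/(1207 - 1556) = -4360 + 3699/(-349) = -4360 + 3699*(-1/349) = -4360 - 3699/349 = -1525339/349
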